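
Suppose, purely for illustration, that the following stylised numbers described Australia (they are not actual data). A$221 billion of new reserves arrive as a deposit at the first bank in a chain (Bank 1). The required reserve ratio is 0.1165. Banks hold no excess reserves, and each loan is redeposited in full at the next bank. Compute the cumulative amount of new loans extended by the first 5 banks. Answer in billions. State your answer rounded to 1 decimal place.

A$773.8 billion

Bank i lends (1 − rr)^i of the original deposit: Bank 1 lends 221·0.8835 = 195.2535, Bank 2 lends 221·0.8835² ≈ 172.5065, and so on.
Summing a geometric series: total = 221·[0.8835·(1 − 0.8835^5) / (1 − 0.8835)] ≈ 773.7898 billion.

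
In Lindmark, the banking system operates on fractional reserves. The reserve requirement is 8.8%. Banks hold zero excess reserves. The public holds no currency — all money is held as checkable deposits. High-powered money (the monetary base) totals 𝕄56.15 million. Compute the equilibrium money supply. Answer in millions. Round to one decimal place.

𝕄638.1 million

With no currency drain or excess reserves, the money multiplier is m = 1/rr = 1/0.088 ≈ 11.3636.
Money supply M = m × MB = 11.3636 × 56.15 ≈ 638.0661 million.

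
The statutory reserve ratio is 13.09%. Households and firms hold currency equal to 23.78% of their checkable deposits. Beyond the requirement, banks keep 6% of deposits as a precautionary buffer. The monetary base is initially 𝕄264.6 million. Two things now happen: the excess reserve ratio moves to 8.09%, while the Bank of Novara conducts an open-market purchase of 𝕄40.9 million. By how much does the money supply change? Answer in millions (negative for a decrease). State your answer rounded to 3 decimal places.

𝕄77.088 million

Before: m₁ = (1 + 0.2378) / (0.1309 + 0.06 + 0.2378) = 2.8873338, MB₁ = 264.6, so M₁ = 2.8873338 × 264.6 ≈ 763.9885 million.
After: m₂ = (1 + 0.2378) / (0.1309 + 0.0809 + 0.2378) ≈ 2.7531139, MB₂ = 264.6 + 40.9 = 305.5, so M₂ = 2.7531139 × 305.5 ≈ 841.0763 million.
ΔM = M₂ − M₁ = 841.0763 − 763.9885 = 77.0878 million.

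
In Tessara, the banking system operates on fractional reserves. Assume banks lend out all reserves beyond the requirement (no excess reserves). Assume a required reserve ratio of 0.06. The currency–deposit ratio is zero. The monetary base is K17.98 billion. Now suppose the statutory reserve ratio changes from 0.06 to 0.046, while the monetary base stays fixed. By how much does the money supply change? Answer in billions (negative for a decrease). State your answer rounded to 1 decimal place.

Initially m₁ = 1 / (0.06) ≈ 16.6667, so M₁ = 16.6667 × 17.98 ≈ 299.6673 billion.
After the change m₂ = 1 / (0.046) ≈ 21.7391, so M₂ = 21.7391 × 17.98 ≈ 390.869 billion.
ΔM = M₂ − M₁ = 390.869 − 299.6673 = 91.2017 billion.

K91.2 billion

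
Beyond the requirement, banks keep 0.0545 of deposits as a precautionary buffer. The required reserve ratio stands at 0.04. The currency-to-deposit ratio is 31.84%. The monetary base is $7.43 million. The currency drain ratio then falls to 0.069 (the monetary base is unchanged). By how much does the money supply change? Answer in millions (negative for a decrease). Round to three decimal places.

$24.855 million

Initially m₁ = (1 + 0.3184) / (0.04 + 0.0545 + 0.3184) ≈ 3.19302, so M₁ = 3.19302 × 7.43 ≈ 23.7241 million.
After the change m₂ = (1 + 0.069) / (0.04 + 0.0545 + 0.069) ≈ 6.53823, so M₂ = 6.53823 × 7.43 ≈ 48.579 million.
ΔM = M₂ − M₁ = 48.579 − 23.7241 = 24.8549 million.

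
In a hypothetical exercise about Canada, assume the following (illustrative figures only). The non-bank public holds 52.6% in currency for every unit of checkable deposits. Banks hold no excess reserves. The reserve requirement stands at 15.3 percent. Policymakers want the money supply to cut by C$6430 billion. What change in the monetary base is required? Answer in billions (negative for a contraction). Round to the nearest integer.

The money multiplier is m = (1 + c) / (rr + c) = (1 + 0.526) / (0.153 + 0.526) ≈ 2.24742.
ΔMB = ΔM / m = (−6430) / 2.24742 ≈ -2861.0585 billion.

-2861 billion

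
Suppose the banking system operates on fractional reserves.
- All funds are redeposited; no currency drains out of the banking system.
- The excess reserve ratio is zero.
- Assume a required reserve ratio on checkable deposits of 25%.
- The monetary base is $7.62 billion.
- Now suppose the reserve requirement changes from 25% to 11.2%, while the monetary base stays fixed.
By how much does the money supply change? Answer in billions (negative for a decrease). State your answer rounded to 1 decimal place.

$37.6 billion

Initially m₁ = 1 / (0.25) = 4, so M₁ = 4 × 7.62 = 30.48 billion.
After the change m₂ = 1 / (0.112) ≈ 8.9286, so M₂ = 8.9286 × 7.62 ≈ 68.0359 billion.
ΔM = M₂ − M₁ = 68.0359 − 30.48 = 37.5559 billion.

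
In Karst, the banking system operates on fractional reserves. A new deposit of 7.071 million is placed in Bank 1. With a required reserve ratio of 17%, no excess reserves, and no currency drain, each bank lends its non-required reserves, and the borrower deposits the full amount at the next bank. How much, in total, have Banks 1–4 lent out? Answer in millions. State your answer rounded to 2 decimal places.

Bank i lends (1 − rr)^i of the original deposit: Bank 1 lends 7.071·0.8300 ≈ 5.8689, Bank 2 lends 7.071·0.8300² ≈ 4.8712, and so on.
Summing a geometric series: total = 7.071·[0.8300·(1 − 0.8300^4) / (1 − 0.8300)] ≈ 18.1390 million.

18.14 million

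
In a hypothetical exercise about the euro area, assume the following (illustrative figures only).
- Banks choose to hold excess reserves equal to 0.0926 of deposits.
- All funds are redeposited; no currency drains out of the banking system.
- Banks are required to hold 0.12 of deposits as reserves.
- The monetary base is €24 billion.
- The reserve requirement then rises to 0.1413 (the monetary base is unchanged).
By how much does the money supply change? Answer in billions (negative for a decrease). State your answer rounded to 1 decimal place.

-10.3 billion

Initially m₁ = 1 / (0.12 + 0.0926) ≈ 4.7037, so M₁ = 4.7037 × 24 = 112.8888 billion.
After the change m₂ = 1 / (0.1413 + 0.0926) ≈ 4.2753, so M₂ = 4.2753 × 24 = 102.6072 billion.
ΔM = M₂ − M₁ = 102.6072 − 112.8888 = -10.2816 billion.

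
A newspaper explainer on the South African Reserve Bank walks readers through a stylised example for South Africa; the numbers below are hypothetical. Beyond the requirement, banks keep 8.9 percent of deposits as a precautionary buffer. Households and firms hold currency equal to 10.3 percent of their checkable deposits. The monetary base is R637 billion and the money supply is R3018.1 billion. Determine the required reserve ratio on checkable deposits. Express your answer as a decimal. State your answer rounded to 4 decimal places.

0.0408

Using m = M/MB = 3018.1/637 ≈ 4.737991. Since m = (1 + c)/(c + rr + e), the denominator satisfies c + rr + e = (1 + c)/m = (1 + 0.103) / 4.737991 ≈ 0.232799.
With c = 0.103 and e = 0.089, the required reserve ratio on checkable deposits is 0.232799 − 0.103 − 0.089 = 0.040799.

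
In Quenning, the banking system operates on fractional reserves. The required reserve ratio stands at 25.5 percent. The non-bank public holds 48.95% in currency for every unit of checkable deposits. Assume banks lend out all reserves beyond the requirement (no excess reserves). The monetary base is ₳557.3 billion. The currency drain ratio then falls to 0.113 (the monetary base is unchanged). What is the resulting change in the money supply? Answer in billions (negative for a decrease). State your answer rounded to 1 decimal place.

Initially m₁ = (1 + 0.4895) / (0.255 + 0.4895) ≈ 2.00067, so M₁ = 2.00067 × 557.3 ≈ 1114.9734 billion.
After the change m₂ = (1 + 0.113) / (0.255 + 0.113) ≈ 3.02446, so M₂ = 3.02446 × 557.3 ≈ 1685.5316 billion.
ΔM = M₂ − M₁ = 1685.5316 − 1114.9734 = 570.5582 billion.

₳570.6 billion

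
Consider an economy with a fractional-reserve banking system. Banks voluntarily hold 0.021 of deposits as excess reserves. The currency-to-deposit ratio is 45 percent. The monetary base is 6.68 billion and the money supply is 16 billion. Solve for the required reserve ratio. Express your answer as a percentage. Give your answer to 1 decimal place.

13.4%

Using m = M/MB = 16/6.68 ≈ 2.395210. Since m = (1 + c)/(c + rr + e), the denominator satisfies c + rr + e = (1 + c)/m = (1 + 0.45) / 2.395210 ≈ 0.605375.
With c = 0.45 and e = 0.021, the required reserve ratio is 0.605375 − 0.45 − 0.021 = 0.134375.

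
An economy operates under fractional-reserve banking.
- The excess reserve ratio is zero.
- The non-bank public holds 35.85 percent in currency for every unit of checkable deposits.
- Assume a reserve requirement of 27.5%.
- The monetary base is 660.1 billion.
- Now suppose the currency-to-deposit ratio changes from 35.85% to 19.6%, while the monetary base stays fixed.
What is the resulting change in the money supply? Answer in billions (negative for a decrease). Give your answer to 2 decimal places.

260.64 billion

Initially m₁ = (1 + 0.3585) / (0.275 + 0.3585) ≈ 2.144436, so M₁ = 2.144436 × 660.1 ≈ 1415.5422 billion.
After the change m₂ = (1 + 0.196) / (0.275 + 0.196) ≈ 2.539278, so M₂ = 2.539278 × 660.1 ≈ 1676.1774 billion.
ΔM = M₂ − M₁ = 1676.1774 − 1415.5422 = 260.6352 billion.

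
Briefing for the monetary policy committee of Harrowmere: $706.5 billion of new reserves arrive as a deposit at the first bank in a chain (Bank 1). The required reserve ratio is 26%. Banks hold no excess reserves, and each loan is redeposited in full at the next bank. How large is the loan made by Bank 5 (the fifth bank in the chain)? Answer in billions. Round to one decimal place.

$156.8 billion

Each bank lends a fraction (1 − rr) = 0.7400 of the deposit it receives, so Bank 5 receives 706.5·0.7400^4 and lends 706.5·0.7400^5 ≈ 156.7728 billion.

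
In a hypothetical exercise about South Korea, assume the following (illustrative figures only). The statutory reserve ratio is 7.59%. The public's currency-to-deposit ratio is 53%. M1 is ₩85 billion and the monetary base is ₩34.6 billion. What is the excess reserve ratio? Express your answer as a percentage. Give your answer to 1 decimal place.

Using m = M/MB = 85/34.6 ≈ 2.456647. Since m = (1 + c)/(c + rr + e), the denominator satisfies c + rr + e = (1 + c)/m = (1 + 0.53) / 2.456647 ≈ 0.622800.
With c = 0.53 and rr = 0.0759, the excess reserve ratio is 0.622800 − 0.53 − 0.0759 = 0.0169.

1.7%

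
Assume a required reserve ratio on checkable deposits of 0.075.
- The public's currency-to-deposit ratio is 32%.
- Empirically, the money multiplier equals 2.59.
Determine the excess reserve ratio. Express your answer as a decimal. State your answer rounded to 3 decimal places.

0.115

Using m = 2.59. Since m = (1 + c)/(c + rr + e), the denominator satisfies c + rr + e = (1 + c)/m = (1 + 0.32) / 2.59 ≈ 0.509653.
With c = 0.32 and rr = 0.075, the excess reserve ratio is 0.509653 − 0.32 − 0.075 = 0.114653.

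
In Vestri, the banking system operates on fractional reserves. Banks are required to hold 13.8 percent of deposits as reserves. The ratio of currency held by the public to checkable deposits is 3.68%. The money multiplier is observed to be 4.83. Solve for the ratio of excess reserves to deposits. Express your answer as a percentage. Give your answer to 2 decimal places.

Using m = 4.83. Since m = (1 + c)/(c + rr + e), the denominator satisfies c + rr + e = (1 + c)/m = (1 + 0.0368) / 4.83 ≈ 0.214658.
With c = 0.0368 and rr = 0.138, the ratio of excess reserves to deposits is 0.214658 − 0.0368 − 0.138 = 0.039858.

3.99%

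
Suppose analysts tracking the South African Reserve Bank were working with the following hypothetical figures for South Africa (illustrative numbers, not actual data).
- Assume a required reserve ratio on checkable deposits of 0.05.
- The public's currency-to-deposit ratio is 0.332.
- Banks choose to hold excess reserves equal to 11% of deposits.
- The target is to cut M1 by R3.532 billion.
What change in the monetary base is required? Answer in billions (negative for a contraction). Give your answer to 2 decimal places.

The money multiplier is m = (1 + c) / (rr + e + c) = (1 + 0.332) / (0.05 + 0.11 + 0.332) ≈ 2.7073.
ΔMB = ΔM / m = (−3.532) / 2.7073 ≈ -1.3046 billion.

-1.30 billion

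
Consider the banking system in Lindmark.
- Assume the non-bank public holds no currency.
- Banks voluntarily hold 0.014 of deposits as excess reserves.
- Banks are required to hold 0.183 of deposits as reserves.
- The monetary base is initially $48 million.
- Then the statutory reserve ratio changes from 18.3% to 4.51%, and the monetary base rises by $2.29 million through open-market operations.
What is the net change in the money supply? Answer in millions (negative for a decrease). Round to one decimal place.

Before: m₁ = 1 / (0.183 + 0.014) ≈ 5.0761, MB₁ = 48, so M₁ = 5.0761 × 48 = 243.6528 million.
After: m₂ = 1 / (0.0451 + 0.014) ≈ 16.9205, MB₂ = 48 + 2.29 = 50.29, so M₂ = 16.9205 × 50.29 ≈ 850.9319 million.
ΔM = M₂ − M₁ = 850.9319 − 243.6528 = 607.2791 million.

$607.3 million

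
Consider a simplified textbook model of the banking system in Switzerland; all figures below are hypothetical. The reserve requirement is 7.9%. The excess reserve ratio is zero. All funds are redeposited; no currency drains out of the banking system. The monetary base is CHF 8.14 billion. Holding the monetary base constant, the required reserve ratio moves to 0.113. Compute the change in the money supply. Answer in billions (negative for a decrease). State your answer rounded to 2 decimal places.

Initially m₁ = 1 / (0.079) ≈ 12.6582, so M₁ = 12.6582 × 8.14 ≈ 103.0377 billion.
After the change m₂ = 1 / (0.113) ≈ 8.8496, so M₂ = 8.8496 × 8.14 ≈ 72.0357 billion.
ΔM = M₂ − M₁ = 72.0357 − 103.0377 = -31.002 billion.

-31.00 billion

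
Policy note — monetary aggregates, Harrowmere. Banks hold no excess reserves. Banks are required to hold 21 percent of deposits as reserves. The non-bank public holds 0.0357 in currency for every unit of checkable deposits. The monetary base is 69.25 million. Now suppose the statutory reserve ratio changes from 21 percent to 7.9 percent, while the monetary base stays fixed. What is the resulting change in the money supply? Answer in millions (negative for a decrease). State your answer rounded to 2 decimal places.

333.39 million

Initially m₁ = (1 + 0.0357) / (0.21 + 0.0357) ≈ 4.21530, so M₁ = 4.21530 × 69.25 ≈ 291.9095 million.
After the change m₂ = (1 + 0.0357) / (0.079 + 0.0357) ≈ 9.02964, so M₂ = 9.02964 × 69.25 ≈ 625.3026 million.
ΔM = M₂ − M₁ = 625.3026 − 291.9095 = 333.3931 million.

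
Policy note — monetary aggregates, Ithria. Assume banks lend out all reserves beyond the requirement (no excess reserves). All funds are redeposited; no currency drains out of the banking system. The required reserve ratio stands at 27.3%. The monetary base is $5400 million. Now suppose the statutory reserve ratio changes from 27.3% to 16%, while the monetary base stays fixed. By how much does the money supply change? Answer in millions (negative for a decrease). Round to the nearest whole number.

Initially m₁ = 1 / (0.273) ≈ 3.66300, so M₁ = 3.66300 × 5400 = 19780.2 million.
After the change m₂ = 1 / (0.16) = 6.25, so M₂ = 6.25 × 5400 = 33750 million.
ΔM = M₂ − M₁ = 33750 − 19780.2 = 13969.8 million.

$13970 million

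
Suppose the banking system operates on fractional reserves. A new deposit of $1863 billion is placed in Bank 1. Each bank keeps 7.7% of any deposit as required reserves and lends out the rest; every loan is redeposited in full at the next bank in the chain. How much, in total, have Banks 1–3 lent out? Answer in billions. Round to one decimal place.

Bank i lends (1 − rr)^i of the original deposit: Bank 1 lends 1863·0.9230 = 1719.5490, Bank 2 lends 1863·0.9230² ≈ 1587.1437, and so on.
Summing a geometric series: total = 1863·[0.9230·(1 − 0.9230^3) / (1 − 0.9230)] ≈ 4771.6264 billion.

$4771.6 billion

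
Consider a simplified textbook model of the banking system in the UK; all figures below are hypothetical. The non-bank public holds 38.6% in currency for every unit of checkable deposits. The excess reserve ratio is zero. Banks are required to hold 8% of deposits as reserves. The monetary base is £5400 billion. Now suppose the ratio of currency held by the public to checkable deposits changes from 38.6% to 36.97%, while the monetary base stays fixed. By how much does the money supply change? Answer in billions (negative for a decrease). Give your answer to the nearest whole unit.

£386 billion

Initially m₁ = (1 + 0.386) / (0.08 + 0.386) ≈ 2.97425, so M₁ = 2.97425 × 5400 = 16060.95 billion.
After the change m₂ = (1 + 0.3697) / (0.08 + 0.3697) ≈ 3.04581, so M₂ = 3.04581 × 5400 = 16447.374 billion.
ΔM = M₂ − M₁ = 16447.374 − 16060.95 = 386.424 billion.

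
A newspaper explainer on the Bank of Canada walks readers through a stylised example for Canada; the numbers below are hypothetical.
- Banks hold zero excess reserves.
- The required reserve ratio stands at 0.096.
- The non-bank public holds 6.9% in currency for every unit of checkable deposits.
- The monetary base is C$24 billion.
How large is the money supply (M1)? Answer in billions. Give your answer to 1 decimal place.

C$155.5 billion

The money multiplier is m = (1 + c) / (rr + c) = (1 + 0.069) / (0.096 + 0.069) ≈ 6.4788.
So M = m × MB = 6.4788 × 24 = 155.4912 billion.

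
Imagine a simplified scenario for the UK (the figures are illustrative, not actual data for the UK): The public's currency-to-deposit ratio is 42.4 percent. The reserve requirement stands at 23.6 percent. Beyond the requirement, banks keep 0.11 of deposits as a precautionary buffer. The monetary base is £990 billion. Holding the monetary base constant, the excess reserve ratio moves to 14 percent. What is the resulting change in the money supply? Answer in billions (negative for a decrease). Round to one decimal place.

-68.7 billion

Initially m₁ = (1 + 0.424) / (0.236 + 0.11 + 0.424) ≈ 1.84935, so M₁ = 1.84935 × 990 = 1830.8565 billion.
After the change m₂ = (1 + 0.424) / (0.236 + 0.14 + 0.424) = 1.78, so M₂ = 1.78 × 990 = 1762.2 billion.
ΔM = M₂ − M₁ = 1762.2 − 1830.8565 = -68.6565 billion.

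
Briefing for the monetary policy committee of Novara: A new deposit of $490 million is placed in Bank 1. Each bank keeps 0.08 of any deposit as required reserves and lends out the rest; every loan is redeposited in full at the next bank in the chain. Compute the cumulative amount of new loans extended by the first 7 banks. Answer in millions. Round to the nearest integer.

Bank i lends (1 − rr)^i of the original deposit: Bank 1 lends 490·0.9200 = 450.8000, Bank 2 lends 490·0.9200² = 414.7360, and so on.
Summing a geometric series: total = 490·[0.9200·(1 − 0.9200^7) / (1 − 0.9200)] ≈ 2491.5344 million.

$2492 million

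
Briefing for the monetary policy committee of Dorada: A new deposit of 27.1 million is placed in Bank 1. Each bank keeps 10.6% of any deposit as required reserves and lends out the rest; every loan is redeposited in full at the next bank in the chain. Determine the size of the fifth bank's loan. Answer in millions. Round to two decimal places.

Each bank lends a fraction (1 − rr) = 0.8940 of the deposit it receives, so Bank 5 receives 27.1·0.8940^4 and lends 27.1·0.8940^5 ≈ 15.4759 million.

15.48 million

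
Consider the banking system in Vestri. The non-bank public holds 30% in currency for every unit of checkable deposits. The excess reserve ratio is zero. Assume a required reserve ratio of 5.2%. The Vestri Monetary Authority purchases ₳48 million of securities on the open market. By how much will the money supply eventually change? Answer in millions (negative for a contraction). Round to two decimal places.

₳177.27 million

The money multiplier is m = (1 + c) / (rr + c) = (1 + 0.3) / (0.052 + 0.3) ≈ 3.69318.
The purchase adds 48 million of base, so ΔM = m × ΔMB = 3.69318 × (+48) ≈ 177.2726 million.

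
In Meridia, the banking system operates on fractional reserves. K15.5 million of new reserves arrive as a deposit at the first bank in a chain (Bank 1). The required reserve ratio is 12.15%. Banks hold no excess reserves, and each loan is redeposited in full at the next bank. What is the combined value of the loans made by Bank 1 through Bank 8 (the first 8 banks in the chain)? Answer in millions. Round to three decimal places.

K72.313 million

Bank i lends (1 − rr)^i of the original deposit: Bank 1 lends 15.5·0.8785 ≈ 13.6168, Bank 2 lends 15.5·0.8785² ≈ 11.9623, and so on.
Summing a geometric series: total = 15.5·[0.8785·(1 − 0.8785^8) / (1 − 0.8785)] ≈ 72.3134 million.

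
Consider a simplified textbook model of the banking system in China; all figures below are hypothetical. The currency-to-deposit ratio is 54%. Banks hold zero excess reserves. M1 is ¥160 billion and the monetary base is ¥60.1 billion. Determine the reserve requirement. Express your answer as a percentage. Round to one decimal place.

3.8%

Using m = M/MB = 160/60.1 ≈ 2.662230. Since m = (1 + c)/(c + rr + e), the denominator satisfies c + rr + e = (1 + c)/m = (1 + 0.54) / 2.662230 ≈ 0.578462.
With c = 0.54 and e = 0, the reserve requirement is 0.578462 − 0.54 − 0 = 0.038462.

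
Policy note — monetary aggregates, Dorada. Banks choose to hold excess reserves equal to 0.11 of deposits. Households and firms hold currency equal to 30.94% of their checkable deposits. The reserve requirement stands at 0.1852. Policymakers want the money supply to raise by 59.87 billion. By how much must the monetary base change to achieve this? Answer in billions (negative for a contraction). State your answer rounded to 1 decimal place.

27.6 billion

The money multiplier is m = (1 + c) / (rr + e + c) = (1 + 0.3094) / (0.1852 + 0.11 + 0.3094) ≈ 2.1657.
ΔMB = ΔM / m = (+59.87) / 2.1657 ≈ 27.6446 billion.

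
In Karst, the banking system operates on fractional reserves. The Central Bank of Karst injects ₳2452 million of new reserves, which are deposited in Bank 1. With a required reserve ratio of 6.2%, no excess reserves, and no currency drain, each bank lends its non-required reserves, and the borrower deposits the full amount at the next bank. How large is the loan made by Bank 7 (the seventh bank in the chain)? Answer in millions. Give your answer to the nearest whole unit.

₳1567 million

Each bank lends a fraction (1 − rr) = 0.9380 of the deposit it receives, so Bank 7 receives 2452·0.9380^6 and lends 2452·0.9380^7 ≈ 1566.5358 million.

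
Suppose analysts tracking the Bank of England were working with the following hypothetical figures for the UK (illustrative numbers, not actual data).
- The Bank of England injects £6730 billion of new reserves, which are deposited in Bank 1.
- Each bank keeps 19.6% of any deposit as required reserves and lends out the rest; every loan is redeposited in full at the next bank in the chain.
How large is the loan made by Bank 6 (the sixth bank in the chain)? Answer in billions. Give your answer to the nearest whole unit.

Each bank lends a fraction (1 − rr) = 0.8040 of the deposit it receives, so Bank 6 receives 6730·0.8040^5 and lends 6730·0.8040^6 ≈ 1817.8220 billion.

£1818 billion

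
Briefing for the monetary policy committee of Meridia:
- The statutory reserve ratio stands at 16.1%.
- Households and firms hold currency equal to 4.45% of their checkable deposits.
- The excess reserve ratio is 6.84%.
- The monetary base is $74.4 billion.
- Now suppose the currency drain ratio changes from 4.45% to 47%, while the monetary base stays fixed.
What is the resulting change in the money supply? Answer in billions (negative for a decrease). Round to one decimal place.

-127.3 billion

Initially m₁ = (1 + 0.0445) / (0.161 + 0.0684 + 0.0445) ≈ 3.8134, so M₁ = 3.8134 × 74.4 ≈ 283.717 billion.
After the change m₂ = (1 + 0.47) / (0.161 + 0.0684 + 0.47) ≈ 2.1018, so M₂ = 2.1018 × 74.4 ≈ 156.3739 billion.
ΔM = M₂ − M₁ = 156.3739 − 283.717 = -127.3431 billion.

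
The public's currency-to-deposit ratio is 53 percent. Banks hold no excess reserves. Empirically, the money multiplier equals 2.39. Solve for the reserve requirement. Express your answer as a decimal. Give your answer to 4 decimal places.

Using m = 2.39. Since m = (1 + c)/(c + rr + e), the denominator satisfies c + rr + e = (1 + c)/m = (1 + 0.53) / 2.39 ≈ 0.640167.
With c = 0.53 and e = 0, the reserve requirement is 0.640167 − 0.53 − 0 = 0.110167.

0.1102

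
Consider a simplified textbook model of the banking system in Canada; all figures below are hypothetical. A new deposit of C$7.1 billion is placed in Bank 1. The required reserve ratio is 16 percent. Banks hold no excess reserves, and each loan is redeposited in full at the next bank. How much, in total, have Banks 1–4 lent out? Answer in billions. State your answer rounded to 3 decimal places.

Bank i lends (1 − rr)^i of the original deposit: Bank 1 lends 7.1·0.8400 = 5.9640, Bank 2 lends 7.1·0.8400² ≈ 5.0098, and so on.
Summing a geometric series: total = 7.1·[0.8400·(1 − 0.8400^4) / (1 − 0.8400)] ≈ 18.7168 billion.

C$18.717 billion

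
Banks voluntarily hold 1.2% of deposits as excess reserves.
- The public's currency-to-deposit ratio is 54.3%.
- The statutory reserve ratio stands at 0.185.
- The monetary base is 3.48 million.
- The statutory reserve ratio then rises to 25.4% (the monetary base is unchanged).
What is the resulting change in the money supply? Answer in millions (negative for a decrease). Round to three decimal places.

-0.619 million

Initially m₁ = (1 + 0.543) / (0.185 + 0.012 + 0.543) ≈ 2.08514, so M₁ = 2.08514 × 3.48 ≈ 7.2563 million.
After the change m₂ = (1 + 0.543) / (0.254 + 0.012 + 0.543) ≈ 1.90729, so M₂ = 1.90729 × 3.48 ≈ 6.6374 million.
ΔM = M₂ − M₁ = 6.6374 − 7.2563 = -0.6189 million.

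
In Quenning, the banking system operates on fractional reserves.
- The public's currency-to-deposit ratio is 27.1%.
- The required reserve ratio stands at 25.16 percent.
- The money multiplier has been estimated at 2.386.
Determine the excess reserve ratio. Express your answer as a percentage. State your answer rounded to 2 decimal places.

Using m = 2.386. Since m = (1 + c)/(c + rr + e), the denominator satisfies c + rr + e = (1 + c)/m = (1 + 0.271) / 2.386 ≈ 0.532691.
With c = 0.271 and rr = 0.2516, the excess reserve ratio is 0.532691 − 0.271 − 0.2516 = 0.010091.

1.01%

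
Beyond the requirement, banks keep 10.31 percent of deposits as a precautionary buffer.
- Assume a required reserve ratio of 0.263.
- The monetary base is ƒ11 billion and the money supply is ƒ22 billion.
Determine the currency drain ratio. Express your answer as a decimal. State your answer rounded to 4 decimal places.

Using m = M/MB = 22/11 = 2.000000. From m = (1 + c)/(c + rr + e), rearranging gives 1 + c = m·(c + rr + e), so c·(1 − m) = m·(rr + e) − 1.
Hence c = [m·(rr + e) − 1]/(1 − m) = [2.000000 × (0.263 + 0.1031) − 1] / (1 − 2.000000) = 0.267800.

0.2678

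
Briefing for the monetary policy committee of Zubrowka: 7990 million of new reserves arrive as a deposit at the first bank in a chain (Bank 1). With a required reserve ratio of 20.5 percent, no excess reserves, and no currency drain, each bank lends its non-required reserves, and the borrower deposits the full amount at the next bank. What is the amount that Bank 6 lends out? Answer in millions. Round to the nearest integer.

2017 million

Each bank lends a fraction (1 − rr) = 0.7950 of the deposit it receives, so Bank 6 receives 7990·0.7950^5 and lends 7990·0.7950^6 ≈ 2017.2027 million.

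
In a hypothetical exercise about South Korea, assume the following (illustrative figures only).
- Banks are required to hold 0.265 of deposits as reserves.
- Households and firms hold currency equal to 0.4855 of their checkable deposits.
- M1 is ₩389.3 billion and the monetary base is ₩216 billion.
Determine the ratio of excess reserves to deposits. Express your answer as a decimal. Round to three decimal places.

0.074

Using m = M/MB = 389.3/216 ≈ 1.802315. Since m = (1 + c)/(c + rr + e), the denominator satisfies c + rr + e = (1 + c)/m = (1 + 0.4855) / 1.802315 ≈ 0.824218.
With c = 0.4855 and rr = 0.265, the ratio of excess reserves to deposits is 0.824218 − 0.4855 − 0.265 = 0.073718.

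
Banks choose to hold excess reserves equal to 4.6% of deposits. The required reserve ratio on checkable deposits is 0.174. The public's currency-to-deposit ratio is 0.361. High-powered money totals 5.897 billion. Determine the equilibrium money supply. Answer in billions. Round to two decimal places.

The money multiplier is m = (1 + c) / (rr + e + c) = (1 + 0.361) / (0.174 + 0.046 + 0.361) ≈ 2.3425.
So M = m × MB = 2.3425 × 5.897 ≈ 13.8137 billion.

13.81 billion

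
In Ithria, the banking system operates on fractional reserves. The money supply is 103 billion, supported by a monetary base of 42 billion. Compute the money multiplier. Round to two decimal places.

The money multiplier is m = M / MB = 103 / 42 ≈ 2.45238.

2.45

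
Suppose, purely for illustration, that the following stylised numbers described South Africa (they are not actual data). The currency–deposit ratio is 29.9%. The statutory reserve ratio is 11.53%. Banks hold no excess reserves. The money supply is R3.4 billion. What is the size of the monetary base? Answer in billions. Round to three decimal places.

R1.084 billion

The money multiplier is m = (1 + c) / (rr + c) = (1 + 0.299) / (0.1153 + 0.299) ≈ 3.13541.
MB = M / m = 3.4 / 3.13541 ≈ 1.0844 billion.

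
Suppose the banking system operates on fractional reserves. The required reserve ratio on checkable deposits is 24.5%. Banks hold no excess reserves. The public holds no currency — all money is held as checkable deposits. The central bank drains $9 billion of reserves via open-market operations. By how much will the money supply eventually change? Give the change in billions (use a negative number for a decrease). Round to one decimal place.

The simple money multiplier is m = 1/rr = 1/0.245 ≈ 4.0816.
An open-market sale reduces the monetary base by 9 billion, so ΔM = m × ΔMB = 4.0816 × (−9) = -36.7344 billion.

-36.7 billion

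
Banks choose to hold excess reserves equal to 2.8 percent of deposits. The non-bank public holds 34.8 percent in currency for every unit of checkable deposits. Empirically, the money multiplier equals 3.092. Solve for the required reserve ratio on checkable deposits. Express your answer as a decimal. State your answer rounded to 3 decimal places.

0.060

Using m = 3.092. Since m = (1 + c)/(c + rr + e), the denominator satisfies c + rr + e = (1 + c)/m = (1 + 0.348) / 3.092 ≈ 0.435964.
With c = 0.348 and e = 0.028, the required reserve ratio on checkable deposits is 0.435964 − 0.348 − 0.028 = 0.059964.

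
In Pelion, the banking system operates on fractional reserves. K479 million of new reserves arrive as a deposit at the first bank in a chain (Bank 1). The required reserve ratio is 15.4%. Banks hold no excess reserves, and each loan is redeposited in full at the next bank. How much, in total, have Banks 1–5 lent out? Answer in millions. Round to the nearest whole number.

K1491 million

Bank i lends (1 − rr)^i of the original deposit: Bank 1 lends 479·0.8460 = 405.2340, Bank 2 lends 479·0.8460² ≈ 342.8280, and so on.
Summing a geometric series: total = 479·[0.8460·(1 − 0.8460^5) / (1 − 0.8460)] ≈ 1491.0428 million.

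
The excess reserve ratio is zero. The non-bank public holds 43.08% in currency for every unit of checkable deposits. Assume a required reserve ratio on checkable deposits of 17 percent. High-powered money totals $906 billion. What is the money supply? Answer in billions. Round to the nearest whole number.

The money multiplier is m = (1 + c) / (rr + c) = (1 + 0.4308) / (0.17 + 0.4308) ≈ 2.3815.
So M = m × MB = 2.3815 × 906 = 2157.639 billion.

$2158 billion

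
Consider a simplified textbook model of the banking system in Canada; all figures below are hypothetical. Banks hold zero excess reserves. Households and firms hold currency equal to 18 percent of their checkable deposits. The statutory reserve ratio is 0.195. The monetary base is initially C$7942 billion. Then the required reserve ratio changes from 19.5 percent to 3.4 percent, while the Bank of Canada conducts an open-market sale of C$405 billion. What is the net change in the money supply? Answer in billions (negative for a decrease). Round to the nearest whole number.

Before: m₁ = (1 + 0.18) / (0.195 + 0.18) ≈ 3.14667, MB₁ = 7942, so M₁ = 3.14667 × 7942 ≈ 24990.8531 billion.
After: m₂ = (1 + 0.18) / (0.034 + 0.18) ≈ 5.51402, MB₂ = 7942 − 405 = 7537, so M₂ = 5.51402 × 7537 ≈ 41559.1687 billion.
ΔM = M₂ − M₁ = 41559.1687 − 24990.8531 = 16568.3156 billion.

C$16568 billion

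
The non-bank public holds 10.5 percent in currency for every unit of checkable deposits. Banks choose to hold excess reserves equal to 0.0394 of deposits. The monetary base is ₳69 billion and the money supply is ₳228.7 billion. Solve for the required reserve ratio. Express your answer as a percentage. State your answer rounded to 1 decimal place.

18.9%

Using m = M/MB = 228.7/69 ≈ 3.314493. Since m = (1 + c)/(c + rr + e), the denominator satisfies c + rr + e = (1 + c)/m = (1 + 0.105) / 3.314493 ≈ 0.333384.
With c = 0.105 and e = 0.0394, the required reserve ratio is 0.333384 − 0.105 − 0.0394 = 0.188984.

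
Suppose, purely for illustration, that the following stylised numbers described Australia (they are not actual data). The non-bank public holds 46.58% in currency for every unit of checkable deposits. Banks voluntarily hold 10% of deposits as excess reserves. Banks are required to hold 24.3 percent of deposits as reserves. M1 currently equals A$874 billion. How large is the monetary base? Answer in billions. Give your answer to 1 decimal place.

The money multiplier is m = (1 + c) / (rr + e + c) = (1 + 0.4658) / (0.243 + 0.1 + 0.4658) ≈ 1.81231.
MB = M / m = 874 / 1.81231 ≈ 482.2575 billion.

A$482.3 billion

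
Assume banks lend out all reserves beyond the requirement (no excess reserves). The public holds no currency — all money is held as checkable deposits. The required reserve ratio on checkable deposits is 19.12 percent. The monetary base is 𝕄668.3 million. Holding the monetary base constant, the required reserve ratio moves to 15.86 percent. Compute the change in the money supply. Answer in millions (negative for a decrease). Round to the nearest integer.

𝕄718 million

Initially m₁ = 1 / (0.1912) ≈ 5.2301, so M₁ = 5.2301 × 668.3 ≈ 3495.2758 million.
After the change m₂ = 1 / (0.1586) ≈ 6.3052, so M₂ = 6.3052 × 668.3 ≈ 4213.7652 million.
ΔM = M₂ − M₁ = 4213.7652 − 3495.2758 = 718.4894 million.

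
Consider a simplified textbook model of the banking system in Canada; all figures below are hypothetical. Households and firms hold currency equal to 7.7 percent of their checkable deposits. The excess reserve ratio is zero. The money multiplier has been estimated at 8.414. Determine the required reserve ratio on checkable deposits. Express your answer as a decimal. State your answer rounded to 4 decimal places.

0.0510

Using m = 8.414. Since m = (1 + c)/(c + rr + e), the denominator satisfies c + rr + e = (1 + c)/m = (1 + 0.077) / 8.414 ≈ 0.128001.
With c = 0.077 and e = 0, the required reserve ratio on checkable deposits is 0.128001 − 0.077 − 0 = 0.051001.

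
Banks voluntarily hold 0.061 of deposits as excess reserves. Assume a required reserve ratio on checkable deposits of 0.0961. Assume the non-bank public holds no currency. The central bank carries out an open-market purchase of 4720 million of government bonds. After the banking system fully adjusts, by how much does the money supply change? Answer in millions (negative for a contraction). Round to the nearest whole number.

30045 million

The money multiplier is m = 1 / (rr + e) = 1 / (0.0961 + 0.061) ≈ 6.36537.
The purchase adds 4720 million of base, so ΔM = m × ΔMB = 6.36537 × (+4720) = 30044.5464 million.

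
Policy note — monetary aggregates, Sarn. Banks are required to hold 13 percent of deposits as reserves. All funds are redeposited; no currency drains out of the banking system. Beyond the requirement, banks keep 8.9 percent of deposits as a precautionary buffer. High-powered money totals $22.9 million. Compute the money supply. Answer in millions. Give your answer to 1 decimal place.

$104.6 million

The money multiplier is m = 1 / (rr + e) = 1 / (0.13 + 0.089) ≈ 4.5662.
So M = m × MB = 4.5662 × 22.9 ≈ 104.566 million.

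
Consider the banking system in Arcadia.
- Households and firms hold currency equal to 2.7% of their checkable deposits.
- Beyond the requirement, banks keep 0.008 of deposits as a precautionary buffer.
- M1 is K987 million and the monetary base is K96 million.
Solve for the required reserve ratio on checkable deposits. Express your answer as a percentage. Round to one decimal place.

6.5%

Using m = M/MB = 987/96 = 10.281250. Since m = (1 + c)/(c + rr + e), the denominator satisfies c + rr + e = (1 + c)/m = (1 + 0.027) / 10.281250 ≈ 0.099891.
With c = 0.027 and e = 0.008, the required reserve ratio on checkable deposits is 0.099891 − 0.027 − 0.008 = 0.064891.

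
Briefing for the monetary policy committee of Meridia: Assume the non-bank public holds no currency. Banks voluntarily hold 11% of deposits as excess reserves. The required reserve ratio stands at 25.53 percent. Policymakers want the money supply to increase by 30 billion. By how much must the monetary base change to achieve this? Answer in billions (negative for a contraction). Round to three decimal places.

The money multiplier is m = 1 / (rr + e) = 1 / (0.2553 + 0.11) ≈ 2.737476.
ΔMB = ΔM / m = (+30) / 2.737476 ≈ 10.959 billion.

10.959 billion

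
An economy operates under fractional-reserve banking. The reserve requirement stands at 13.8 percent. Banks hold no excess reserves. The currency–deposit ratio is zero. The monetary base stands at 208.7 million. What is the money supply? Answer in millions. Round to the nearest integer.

1512 million

With no currency drain or excess reserves, the money multiplier is m = 1/rr = 1/0.138 ≈ 7.2464.
Money supply M = m × MB = 7.2464 × 208.7 ≈ 1512.3237 million.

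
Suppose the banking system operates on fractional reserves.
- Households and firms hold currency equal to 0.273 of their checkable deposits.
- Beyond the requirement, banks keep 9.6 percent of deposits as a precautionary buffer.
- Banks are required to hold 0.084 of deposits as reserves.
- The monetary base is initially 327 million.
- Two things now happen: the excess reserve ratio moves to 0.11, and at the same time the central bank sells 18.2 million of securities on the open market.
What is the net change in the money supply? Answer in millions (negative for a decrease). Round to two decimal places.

-77.16 million

Before: m₁ = (1 + 0.273) / (0.084 + 0.096 + 0.273) ≈ 2.810155, MB₁ = 327, so M₁ = 2.810155 × 327 ≈ 918.9207 million.
After: m₂ = (1 + 0.273) / (0.084 + 0.11 + 0.273) ≈ 2.725910, MB₂ = 327 − 18.2 = 308.8, so M₂ = 2.725910 × 308.8 ≈ 841.761 million.
ΔM = M₂ − M₁ = 841.761 − 918.9207 = -77.1597 million.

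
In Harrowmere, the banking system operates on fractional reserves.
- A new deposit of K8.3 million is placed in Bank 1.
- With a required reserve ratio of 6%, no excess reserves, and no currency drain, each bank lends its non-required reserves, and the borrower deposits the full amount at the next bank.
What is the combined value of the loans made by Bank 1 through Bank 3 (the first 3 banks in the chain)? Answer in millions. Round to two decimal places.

Bank i lends (1 − rr)^i of the original deposit: Bank 1 lends 8.3·0.9400 = 7.8020, Bank 2 lends 8.3·0.9400² ≈ 7.3339, and so on.
Summing a geometric series: total = 8.3·[0.9400·(1 − 0.9400^3) / (1 − 0.9400)] ≈ 22.0297 million.

K22.03 million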